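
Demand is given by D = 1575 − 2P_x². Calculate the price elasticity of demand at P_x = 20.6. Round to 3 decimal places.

-2.337

At P_x = 20.6, D = 726.28.
dD/dP_x = −2·2·P_x = −82.4.
Point elasticity E = (dD/dP_x)·(P_x/D) = -82.4 × 20.6/726.28 ≈ -2.337.
|E| > 1, so demand is elastic at this price.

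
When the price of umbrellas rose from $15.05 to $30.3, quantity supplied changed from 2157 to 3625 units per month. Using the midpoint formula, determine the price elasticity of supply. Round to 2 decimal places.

0.76

%Δq = (3625 − 2157)/[(2157 + 3625)/2] = 1468/2891 ≈ 0.5078.
%ΔP = (30.3 − 15.05)/[(15.05 + 30.3)/2] = 15.25/22.675 ≈ 0.6725.
Arc elasticity E = %Δq/%ΔP ≈ 0.5078/0.6725 ≈ 0.76.
|E| < 1: supply is inelastic over this range.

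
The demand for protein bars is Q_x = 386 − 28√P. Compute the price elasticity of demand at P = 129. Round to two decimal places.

-2.34

At P = 129, Q_x = 67.9811.
dQ_x/dP = −28/(2√P) = −28/(2·11.3578).
Point elasticity E = (dQ_x/dP)·(P/Q_x) = -1.2326 × 129/67.9811 ≈ -2.34.
|E| > 1, so demand is elastic at this price.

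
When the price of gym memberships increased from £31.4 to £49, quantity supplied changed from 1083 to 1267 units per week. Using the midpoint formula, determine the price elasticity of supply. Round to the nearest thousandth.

%Δq = (1267 − 1083)/[(1083 + 1267)/2] = 184/1175 ≈ 0.1566.
%Δp = (49 − 31.4)/[(31.4 + 49)/2] = 17.6/40.2 ≈ 0.4378.
Arc elasticity E = %Δq/%Δp ≈ 0.1566/0.4378 ≈ 0.358.
|E| < 1: supply is inelastic over this range.

0.358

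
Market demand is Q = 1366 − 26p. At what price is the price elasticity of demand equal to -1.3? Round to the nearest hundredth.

29.70

Set −bp/(a − bp) = −1.3 ⇒ bp = 1.3(a − bp) ⇒ bp(1+1.3) = 1.3·a.
p = 1.3·1366/(26·2.3) ≈ 29.70.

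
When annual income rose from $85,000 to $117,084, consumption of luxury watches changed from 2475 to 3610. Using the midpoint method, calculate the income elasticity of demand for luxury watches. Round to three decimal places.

%ΔQ = (3610 − 2475)/[(2475+3610)/2] = 1135/3042.5 ≈ 0.3730.
%ΔI = (117,084 − 85,000)/[(85,000+117,084)/2] = 32084/101042 ≈ 0.3175.
E_I = %ΔQ/%ΔI ≈ 1.175.
E_I > 1: normal good (luxury).

1.175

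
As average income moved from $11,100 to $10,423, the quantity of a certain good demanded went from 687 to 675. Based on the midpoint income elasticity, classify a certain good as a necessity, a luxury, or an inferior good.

necessity

%ΔQ = (675 − 687)/[(687+675)/2] = -12/681 ≈ -0.0176.
%ΔY = (10,423 − 11,100)/[(11,100+10,423)/2] = -677/10761.5 ≈ -0.0629.
E_I = %ΔQ/%ΔY ≈ 0.280.
E_I ∈ (0,1): normal good (necessity).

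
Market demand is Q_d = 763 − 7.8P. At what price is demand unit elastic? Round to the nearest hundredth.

48.91

For linear demand Q_d = a − bP, E = −bP/(a − bP). |E| = 1 ⇒ bP = a − bP ⇒ P = a/(2b).
P = 763/(2·7.8) ≈ 48.91.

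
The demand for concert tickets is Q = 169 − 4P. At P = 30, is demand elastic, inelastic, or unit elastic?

elastic

At P = 30, Q = 49.
dQ/dP = −4.
Point elasticity E = (dQ/dP)·(P/Q) = -4 × 30/49 ≈ -2.449.
|E| ≈ 2.449 > 1, so demand is elastic.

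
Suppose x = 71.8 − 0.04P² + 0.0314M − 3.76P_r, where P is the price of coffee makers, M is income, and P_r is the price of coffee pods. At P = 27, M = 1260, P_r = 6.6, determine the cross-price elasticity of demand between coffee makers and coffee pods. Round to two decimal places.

-0.43

At the given point, x = 71.8 − 0.04(27)² + 0.0314(1260) − 3.76(6.6) = 71.8 − 29.16 + 39.564 − 24.816 = 57.388.
∂x/∂P_r = −3.76, so E_xy = -3.76·(6.6/57.388) ≈ -0.43.
E_xy < 0: the goods are complements.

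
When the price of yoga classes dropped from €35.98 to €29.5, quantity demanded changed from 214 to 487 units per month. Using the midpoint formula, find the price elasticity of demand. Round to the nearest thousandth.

-3.935

%Δq = (487 − 214)/[(214 + 487)/2] = 273/350.5 ≈ 0.7789.
%Δp = (29.5 − 35.98)/[(35.98 + 29.5)/2] = -6.48/32.74 ≈ -0.1979.
Arc elasticity E = %Δq/%Δp ≈ 0.7789/-0.1979 ≈ -3.935.
|E| > 1: demand is elastic over this range.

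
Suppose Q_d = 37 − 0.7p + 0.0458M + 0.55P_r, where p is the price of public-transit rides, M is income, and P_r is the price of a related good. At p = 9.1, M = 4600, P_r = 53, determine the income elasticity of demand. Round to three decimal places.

Substituting, Q_d = 37 − 0.7(9.1) + 0.0458(4600) + 0.55(53) = 37 − 6.37 + 210.68 + 29.15 = 270.46.
∂Q_d/∂M = +0.0458, so E_I = 0.0458·(4600/270.46) ≈ 0.779.
E_I ∈ (0,1): normal good (necessity).

0.779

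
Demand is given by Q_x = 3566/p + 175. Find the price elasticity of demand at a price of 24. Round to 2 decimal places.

At p = 24, Q_x = 323.5833.
dQ_x/dp = −3566/p² = −6.191.
Point elasticity E = (dQ_x/dp)·(p/Q_x) = -6.191 × 24/323.5833 ≈ -0.46.
|E| < 1, so demand is inelastic at this price.

-0.46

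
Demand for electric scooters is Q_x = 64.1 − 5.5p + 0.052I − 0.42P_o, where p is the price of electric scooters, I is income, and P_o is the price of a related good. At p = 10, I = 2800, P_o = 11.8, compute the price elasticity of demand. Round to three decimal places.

Evaluating quantity at (p, I, P_o) gives Q_x = 64.1 − 5.5(10) + 0.052(2800) − 0.42(11.8) = 64.1 − 55 + 145.6 − 4.956 = 149.744.
∂Q_x/∂p = −5.5, so E_p = (−5.5)·(10/149.744) ≈ -0.367.
|E_p| < 1: demand is inelastic.

-0.367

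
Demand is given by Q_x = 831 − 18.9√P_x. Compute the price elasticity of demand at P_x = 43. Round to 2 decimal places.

-0.09

At P_x = 43, Q_x = 707.0644.
dQ_x/dP_x = −18.9/(2√P_x) = −18.9/(2·6.5574).
Point elasticity E = (dQ_x/dP_x)·(P_x/Q_x) = -1.4411 × 43/707.0644 ≈ -0.09.
|E| < 1, so demand is inelastic at this price.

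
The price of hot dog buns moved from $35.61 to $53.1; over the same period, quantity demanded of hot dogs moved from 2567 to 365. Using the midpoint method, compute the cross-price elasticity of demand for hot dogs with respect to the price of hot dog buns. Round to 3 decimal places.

%ΔQ_x = (365 − 2567)/[(2567+365)/2] = -2202/1466 ≈ -1.5020.
%ΔP_y = (53.1 − 35.61)/[(35.61+53.1)/2] ≈ 0.3943.
E_xy = -1.5020/0.3943 ≈ -3.809.
E_xy < 0, so hot dogs and hot dog buns are complements.

-3.809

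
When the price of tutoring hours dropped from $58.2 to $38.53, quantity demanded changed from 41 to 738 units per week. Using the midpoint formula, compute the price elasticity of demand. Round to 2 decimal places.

%ΔQ = (738 − 41)/[(41 + 738)/2] = 697/389.5 ≈ 1.7895.
%ΔP = (38.53 − 58.2)/[(58.2 + 38.53)/2] = -19.67/48.365 ≈ -0.4067.
Arc elasticity E = %ΔQ/%ΔP ≈ 1.7895/-0.4067 ≈ -4.40.
|E| > 1: demand is elastic over this range.

-4.40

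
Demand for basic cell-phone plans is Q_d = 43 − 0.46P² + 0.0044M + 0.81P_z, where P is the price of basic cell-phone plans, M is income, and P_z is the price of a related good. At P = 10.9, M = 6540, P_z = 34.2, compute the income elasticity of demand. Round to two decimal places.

Q_d = 43 − 0.46(10.9)² + 0.0044(6540) + 0.81(34.2) = 43 − 54.6526 + 28.776 + 27.702 = 44.8254.
∂Q_d/∂M = +0.0044, so E_I = 0.0044·(6540/44.8254) ≈ 0.64.
E_I ∈ (0,1): normal good (necessity).

0.64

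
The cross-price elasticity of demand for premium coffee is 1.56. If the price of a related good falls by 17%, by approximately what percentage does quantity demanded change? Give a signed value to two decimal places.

-26.52

%ΔQ ≈ E × %ΔP_y = (1.56) × (-17%) = -26.52%.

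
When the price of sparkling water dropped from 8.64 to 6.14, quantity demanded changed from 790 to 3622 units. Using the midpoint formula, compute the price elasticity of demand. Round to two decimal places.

-3.79

%Δq = (3622 − 790)/[(790 + 3622)/2] = 2832/2206 ≈ 1.2838.
%Δp = (6.14 − 8.64)/[(8.64 + 6.14)/2] = -2.5/7.39 ≈ -0.3383.
Arc elasticity E = %Δq/%Δp ≈ 1.2838/-0.3383 ≈ -3.79.
|E| > 1: demand is elastic over this range.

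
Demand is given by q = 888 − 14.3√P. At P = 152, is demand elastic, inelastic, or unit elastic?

At P = 152, q = 711.6978.
dq/dP = −14.3/(2√P) = −14.3/(2·12.3288).
Point elasticity E = (dq/dP)·(P/q) = -0.5799 × 152/711.6978 ≈ -0.124.
|E| ≈ 0.124 < 1, so demand is inelastic.

inelastic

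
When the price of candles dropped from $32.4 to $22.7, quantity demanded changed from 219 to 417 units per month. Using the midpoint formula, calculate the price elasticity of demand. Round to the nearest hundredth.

-1.77

%ΔQ = (417 − 219)/[(219 + 417)/2] = 198/318 ≈ 0.6226.
%ΔP = (22.7 − 32.4)/[(32.4 + 22.7)/2] = -9.7/27.55 ≈ -0.3521.
Arc elasticity E = %ΔQ/%ΔP ≈ 0.6226/-0.3521 ≈ -1.77.
|E| > 1: demand is elastic over this range.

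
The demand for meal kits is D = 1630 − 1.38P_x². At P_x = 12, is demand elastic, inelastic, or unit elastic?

inelastic

At P_x = 12, D = 1431.28.
dD/dP_x = −2·1.38·P_x = −33.12.
Point elasticity E = (dD/dP_x)·(P_x/D) = -33.12 × 12/1431.28 ≈ -0.278.
|E| ≈ 0.278 < 1, so demand is inelastic.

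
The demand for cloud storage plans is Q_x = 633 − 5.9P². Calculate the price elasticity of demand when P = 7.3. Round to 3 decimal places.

-1.974

At P = 7.3, Q_x = 318.589.
dQ_x/dP = −2·5.9·P = −86.14.
Point elasticity E = (dQ_x/dP)·(P/Q_x) = -86.14 × 7.3/318.589 ≈ -1.974.
|E| > 1, so demand is elastic at this price.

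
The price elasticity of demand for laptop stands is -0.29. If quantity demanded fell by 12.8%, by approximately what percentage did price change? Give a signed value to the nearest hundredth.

%ΔQ ≈ E × %ΔP ⇒ %ΔP = %ΔQ / E = (-12.8%)/(-0.29) ≈ 44.14%.

44.14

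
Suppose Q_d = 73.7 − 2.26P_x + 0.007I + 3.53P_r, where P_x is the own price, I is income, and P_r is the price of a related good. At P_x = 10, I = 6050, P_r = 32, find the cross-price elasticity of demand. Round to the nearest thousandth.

Substituting, Q_d = 73.7 − 2.26(10) + 0.007(6050) + 3.53(32) = 73.7 − 22.6 + 42.35 + 112.96 = 206.41.
∂Q_d/∂P_r = +3.53, so E_xy = 3.53·(32/206.41) ≈ 0.547.
E_xy > 0: the goods are substitutes.

0.547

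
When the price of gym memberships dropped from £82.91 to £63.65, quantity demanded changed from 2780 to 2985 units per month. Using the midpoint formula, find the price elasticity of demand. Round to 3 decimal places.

%ΔQ = (2985 − 2780)/[(2780 + 2985)/2] = 205/2882.5 ≈ 0.0711.
%Δp = (63.65 − 82.91)/[(82.91 + 63.65)/2] = -19.26/73.28 ≈ -0.2628.
Arc elasticity E = %ΔQ/%Δp ≈ 0.0711/-0.2628 ≈ -0.271.
|E| < 1: demand is inelastic over this range.

-0.271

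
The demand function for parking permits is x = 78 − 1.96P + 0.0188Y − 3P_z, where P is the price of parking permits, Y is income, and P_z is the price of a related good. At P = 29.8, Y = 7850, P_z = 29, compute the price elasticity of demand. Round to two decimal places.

Substituting, x = 78 − 1.96(29.8) + 0.0188(7850) − 3(29) = 78 − 58.408 + 147.58 − 87 = 80.172.
∂x/∂P = −1.96, so E_p = (−1.96)·(29.8/80.172) ≈ -0.73.
|E_p| < 1: demand is inelastic.

-0.73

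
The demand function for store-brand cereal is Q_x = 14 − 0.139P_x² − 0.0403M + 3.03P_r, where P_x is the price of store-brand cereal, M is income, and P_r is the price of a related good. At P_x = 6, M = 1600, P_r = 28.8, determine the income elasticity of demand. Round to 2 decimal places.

At the given point, Q_x = 14 − 0.139(6)² − 0.0403(1600) + 3.03(28.8) = 14 − 5.004 − 64.48 + 87.264 = 31.78.
∂Q_x/∂M = −0.0403, so E_I = -0.0403·(1600/31.78) ≈ -2.03.
E_I < 0: inferior good.

-2.03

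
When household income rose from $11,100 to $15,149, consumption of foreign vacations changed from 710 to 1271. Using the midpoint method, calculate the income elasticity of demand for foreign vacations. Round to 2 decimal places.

%ΔQ = (1271 − 710)/[(710+1271)/2] = 561/990.5 ≈ 0.5664.
%ΔI = (15,149 − 11,100)/[(11,100+15,149)/2] = 4049/13124.5 ≈ 0.3085.
E_I = %ΔQ/%ΔI ≈ 1.84.
E_I > 1: normal good (luxury).

1.84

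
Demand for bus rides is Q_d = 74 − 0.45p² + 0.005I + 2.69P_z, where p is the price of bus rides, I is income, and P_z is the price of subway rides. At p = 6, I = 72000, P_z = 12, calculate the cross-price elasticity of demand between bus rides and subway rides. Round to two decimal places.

Q_d = 74 − 0.45(6)² + 0.005(72000) + 2.69(12) = 74 − 16.2 + 360 + 32.28 = 450.08.
∂Q_d/∂P_z = +2.69, so E_xy = 2.69·(12/450.08) ≈ 0.07.
E_xy > 0: the goods are substitutes.

0.07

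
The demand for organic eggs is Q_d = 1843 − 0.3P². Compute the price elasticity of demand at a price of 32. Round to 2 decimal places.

-0.40

At P = 32, Q_d = 1535.8.
dQ_d/dP = −2·0.3·P = −19.2.
Point elasticity E = (dQ_d/dP)·(P/Q_d) = -19.2 × 32/1535.8 ≈ -0.40.
|E| < 1, so demand is inelastic at this price.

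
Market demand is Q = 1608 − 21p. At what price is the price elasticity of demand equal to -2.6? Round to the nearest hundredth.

Set −bp/(a − bp) = −2.6 ⇒ bp = 2.6(a − bp) ⇒ bp(1+2.6) = 2.6·a.
p = 2.6·1608/(21·3.6) ≈ 55.30.

55.30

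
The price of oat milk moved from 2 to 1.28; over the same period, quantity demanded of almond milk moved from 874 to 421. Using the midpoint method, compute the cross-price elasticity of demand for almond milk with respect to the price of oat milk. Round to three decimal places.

1.594

%ΔQ_x = (421 − 874)/[(874+421)/2] = -453/647.5 ≈ -0.6996.
%ΔP_y = (1.28 − 2)/[(2+1.28)/2] ≈ -0.4390.
E_xy = -0.6996/-0.4390 ≈ 1.594.
E_xy > 0, so almond milk and oat milk are substitutes.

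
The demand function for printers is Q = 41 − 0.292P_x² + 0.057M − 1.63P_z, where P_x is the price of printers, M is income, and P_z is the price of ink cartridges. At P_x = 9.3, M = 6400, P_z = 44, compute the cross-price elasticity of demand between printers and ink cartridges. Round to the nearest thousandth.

Substituting, Q = 41 − 0.292(9.3)² + 0.057(6400) − 1.63(44) = 41 − 25.2551 + 364.8 − 71.72 = 308.8249.
∂Q/∂P_z = −1.63, so E_xy = -1.63·(44/308.8249) ≈ -0.232.
E_xy < 0: the goods are complements.

-0.232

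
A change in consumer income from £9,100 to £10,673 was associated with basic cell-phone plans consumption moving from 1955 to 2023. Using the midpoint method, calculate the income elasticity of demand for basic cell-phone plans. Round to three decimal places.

%ΔQ = (2023 − 1955)/[(1955+2023)/2] = 68/1989 ≈ 0.0342.
%ΔM = (10,673 − 9,100)/[(9,100+10,673)/2] = 1573/9886.5 ≈ 0.1591.
E_I = %ΔQ/%ΔM ≈ 0.215.
E_I ∈ (0,1): normal good (necessity).

0.215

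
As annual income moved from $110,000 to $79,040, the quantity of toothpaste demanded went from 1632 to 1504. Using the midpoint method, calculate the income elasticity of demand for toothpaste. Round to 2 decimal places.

0.25

%ΔQ = (1504 − 1632)/[(1632+1504)/2] = -128/1568 ≈ -0.0816.
%ΔI = (79,040 − 110,000)/[(110,000+79,040)/2] = -30960/94520 ≈ -0.3275.
E_I = %ΔQ/%ΔI ≈ 0.25.
E_I ∈ (0,1): normal good (necessity).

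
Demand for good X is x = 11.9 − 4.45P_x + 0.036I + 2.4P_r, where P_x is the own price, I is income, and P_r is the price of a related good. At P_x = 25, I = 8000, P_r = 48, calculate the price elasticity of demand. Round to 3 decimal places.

-0.366

First evaluate x: 11.9 − 4.45(25) + 0.036(8000) + 2.4(48) = 11.9 − 111.25 + 288 + 115.2 = 303.85.
∂x/∂P_x = −4.45, so E_p = (−4.45)·(25/303.85) ≈ -0.366.
|E_p| < 1: demand is inelastic.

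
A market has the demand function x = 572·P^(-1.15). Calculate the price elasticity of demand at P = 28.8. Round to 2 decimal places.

-1.15

For a Cobb–Douglas (constant-elasticity) form x = A·P^α·…, the elasticity with respect to P equals the exponent α at every point.
Here the exponent on P is -1.15, so the price elasticity of demand is -1.15.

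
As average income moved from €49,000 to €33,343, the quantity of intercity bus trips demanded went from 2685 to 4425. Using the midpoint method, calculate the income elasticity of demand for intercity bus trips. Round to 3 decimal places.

%ΔQ = (4425 − 2685)/[(2685+4425)/2] = 1740/3555 ≈ 0.4895.
%ΔI = (33,343 − 49,000)/[(49,000+33,343)/2] = -15657/41171.5 ≈ -0.3803.
E_I = %ΔQ/%ΔI ≈ -1.287.
E_I < 0: inferior good.

-1.287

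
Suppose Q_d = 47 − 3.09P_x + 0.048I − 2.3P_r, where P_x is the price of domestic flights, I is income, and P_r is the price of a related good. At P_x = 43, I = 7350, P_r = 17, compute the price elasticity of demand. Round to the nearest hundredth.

-0.58

Q_d = 47 − 3.09(43) + 0.048(7350) − 2.3(17) = 47 − 132.87 + 352.8 − 39.1 = 227.83.
∂Q_d/∂P_x = −3.09, so E_p = (−3.09)·(43/227.83) ≈ -0.58.
|E_p| < 1: demand is inelastic.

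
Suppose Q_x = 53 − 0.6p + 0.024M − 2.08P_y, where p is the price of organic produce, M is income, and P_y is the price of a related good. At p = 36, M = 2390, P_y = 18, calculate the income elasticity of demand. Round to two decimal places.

Q_x = 53 − 0.6(36) + 0.024(2390) − 2.08(18) = 53 − 21.6 + 57.36 − 37.44 = 51.32.
∂Q_x/∂M = +0.024, so E_I = 0.024·(2390/51.32) ≈ 1.12.
E_I > 1: normal good (luxury).

1.12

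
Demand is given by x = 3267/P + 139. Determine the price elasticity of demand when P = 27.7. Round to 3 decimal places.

At P = 27.7, x = 256.9422.
dx/dP = −3267/P² = −4.2578.
Point elasticity E = (dx/dP)·(P/x) = -4.2578 × 27.7/256.9422 ≈ -0.459.
|E| < 1, so demand is inelastic at this price.

-0.459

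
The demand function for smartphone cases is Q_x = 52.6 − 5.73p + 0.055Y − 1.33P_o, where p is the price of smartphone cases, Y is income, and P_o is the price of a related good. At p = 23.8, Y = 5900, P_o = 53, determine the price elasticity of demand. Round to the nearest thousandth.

-0.801

At the given point, Q_x = 52.6 − 5.73(23.8) + 0.055(5900) − 1.33(53) = 52.6 − 136.374 + 324.5 − 70.49 = 170.236.
∂Q_x/∂p = −5.73, so E_p = (−5.73)·(23.8/170.236) ≈ -0.801.
|E_p| < 1: demand is inelastic.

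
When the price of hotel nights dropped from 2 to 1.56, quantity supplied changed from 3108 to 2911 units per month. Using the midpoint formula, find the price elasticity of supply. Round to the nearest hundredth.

%Δq = (2911 − 3108)/[(3108 + 2911)/2] = -197/3009.5 ≈ -0.0655.
%Δp = (1.56 − 2)/[(2 + 1.56)/2] = -0.44/1.78 ≈ -0.2472.
Arc elasticity E = %Δq/%Δp ≈ -0.0655/-0.2472 ≈ 0.26.
|E| < 1: supply is inelastic over this range.

0.26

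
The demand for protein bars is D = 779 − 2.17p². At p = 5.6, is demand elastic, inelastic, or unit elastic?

inelastic

At p = 5.6, D = 710.9488.
dD/dp = −2·2.17·p = −24.304.
Point elasticity E = (dD/dp)·(p/D) = -24.304 × 5.6/710.9488 ≈ -0.191.
|E| ≈ 0.191 < 1, so demand is inelastic.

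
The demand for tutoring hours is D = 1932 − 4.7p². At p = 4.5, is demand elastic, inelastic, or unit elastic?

At p = 4.5, D = 1836.825.
dD/dp = −2·4.7·p = −42.3.
Point elasticity E = (dD/dp)·(p/D) = -42.3 × 4.5/1836.825 ≈ -0.104.
|E| ≈ 0.104 < 1, so demand is inelastic.

inelastic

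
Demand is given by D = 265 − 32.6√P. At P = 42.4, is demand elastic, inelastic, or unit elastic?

At P = 42.4, D = 52.7242.
dD/dP = −32.6/(2√P) = −32.6/(2·6.5115).
Point elasticity E = (dD/dP)·(P/D) = -2.5033 × 42.4/52.7242 ≈ -2.013.
|E| ≈ 2.013 > 1, so demand is elastic.

elastic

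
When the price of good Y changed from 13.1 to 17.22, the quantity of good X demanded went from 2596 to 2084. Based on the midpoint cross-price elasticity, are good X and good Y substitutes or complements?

complements

%ΔQ_x = (2084 − 2596)/[(2596+2084)/2] = -512/2340 ≈ -0.2188.
%ΔP_y = (17.22 − 13.1)/[(13.1+17.22)/2] ≈ 0.2718.
E_xy = -0.2188/0.2718 ≈ -0.805.
E_xy < 0, so the goods are complements.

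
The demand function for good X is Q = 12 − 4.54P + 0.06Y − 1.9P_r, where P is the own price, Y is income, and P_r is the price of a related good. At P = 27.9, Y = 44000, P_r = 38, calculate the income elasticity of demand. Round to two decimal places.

1.08

Q = 12 − 4.54(27.9) + 0.06(44000) − 1.9(38) = 12 − 126.666 + 2640 − 72.2 = 2453.134.
∂Q/∂Y = +0.06, so E_I = 0.06·(44000/2453.134) ≈ 1.08.
E_I > 1: normal good (luxury).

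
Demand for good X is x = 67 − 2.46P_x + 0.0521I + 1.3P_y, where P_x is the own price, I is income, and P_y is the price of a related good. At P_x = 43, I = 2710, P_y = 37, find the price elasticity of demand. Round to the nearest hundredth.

-0.70

At the given point, x = 67 − 2.46(43) + 0.0521(2710) + 1.3(37) = 67 − 105.78 + 141.191 + 48.1 = 150.511.
∂x/∂P_x = −2.46, so E_p = (−2.46)·(43/150.511) ≈ -0.70.
|E_p| < 1: demand is inelastic.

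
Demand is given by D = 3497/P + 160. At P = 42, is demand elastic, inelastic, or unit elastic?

At P = 42, D = 243.2619.
dD/dP = −3497/P² = −1.9824.
Point elasticity E = (dD/dP)·(P/D) = -1.9824 × 42/243.2619 ≈ -0.342.
|E| ≈ 0.342 < 1, so demand is inelastic.

inelastic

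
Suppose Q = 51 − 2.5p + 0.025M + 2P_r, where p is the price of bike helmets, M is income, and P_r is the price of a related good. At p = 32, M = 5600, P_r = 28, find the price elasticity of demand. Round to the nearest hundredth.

First evaluate Q: 51 − 2.5(32) + 0.025(5600) + 2(28) = 51 − 80 + 140 + 56 = 167.
∂Q/∂p = −2.5, so E_p = (−2.5)·(32/167) ≈ -0.48.
|E_p| < 1: demand is inelastic.

-0.48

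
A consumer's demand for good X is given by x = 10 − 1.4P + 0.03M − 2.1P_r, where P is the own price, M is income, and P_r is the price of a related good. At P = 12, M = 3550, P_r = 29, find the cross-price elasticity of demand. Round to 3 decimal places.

Substituting, x = 10 − 1.4(12) + 0.03(3550) − 2.1(29) = 10 − 16.8 + 106.5 − 60.9 = 38.8.
∂x/∂P_r = −2.1, so E_xy = -2.1·(29/38.8) ≈ -1.570.
E_xy < 0: the goods are complements.

-1.570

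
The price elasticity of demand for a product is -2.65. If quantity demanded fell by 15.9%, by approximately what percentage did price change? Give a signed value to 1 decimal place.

6.0

%ΔQ ≈ E × %ΔP ⇒ %ΔP = %ΔQ / E = (-15.9%)/(-2.65) = 6.0%.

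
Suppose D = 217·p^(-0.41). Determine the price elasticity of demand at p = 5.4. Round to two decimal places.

For a Cobb–Douglas (constant-elasticity) form D = A·p^α·…, the elasticity with respect to p equals the exponent α at every point.
Here the exponent on p is -0.41, so the price elasticity of demand is -0.41.

-0.41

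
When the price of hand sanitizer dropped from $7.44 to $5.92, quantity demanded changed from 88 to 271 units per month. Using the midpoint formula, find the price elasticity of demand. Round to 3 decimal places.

%ΔQ = (271 − 88)/[(88 + 271)/2] = 183/179.5 ≈ 1.0195.
%Δp = (5.92 − 7.44)/[(7.44 + 5.92)/2] = -1.52/6.68 ≈ -0.2275.
Arc elasticity E = %ΔQ/%Δp ≈ 1.0195/-0.2275 ≈ -4.480.
|E| > 1: demand is elastic over this range.

-4.480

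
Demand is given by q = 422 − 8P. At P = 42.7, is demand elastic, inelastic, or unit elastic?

At P = 42.7, q = 80.4.
dq/dP = −8.
Point elasticity E = (dq/dP)·(P/q) = -8 × 42.7/80.4 ≈ -4.249.
|E| ≈ 4.249 > 1, so demand is elastic.

elastic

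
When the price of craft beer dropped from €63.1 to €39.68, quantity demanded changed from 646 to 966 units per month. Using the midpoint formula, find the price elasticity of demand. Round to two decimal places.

-0.87

%Δq = (966 − 646)/[(646 + 966)/2] = 320/806 ≈ 0.3970.
%Δp = (39.68 − 63.1)/[(63.1 + 39.68)/2] = -23.42/51.39 ≈ -0.4557.
Arc elasticity E = %Δq/%Δp ≈ 0.3970/-0.4557 ≈ -0.87.
|E| < 1: demand is inelastic over this range.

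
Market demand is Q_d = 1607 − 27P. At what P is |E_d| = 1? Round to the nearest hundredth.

29.76

For linear demand Q_d = a − bP, E = −bP/(a − bP). |E| = 1 ⇒ bP = a − bP ⇒ P = a/(2b).
P = 1607/(2·27) ≈ 29.76.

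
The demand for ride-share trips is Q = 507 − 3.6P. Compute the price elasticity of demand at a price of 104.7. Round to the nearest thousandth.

At P = 104.7, Q = 130.08.
dQ/dP = −3.6.
Point elasticity E = (dQ/dP)·(P/Q) = -3.6 × 104.7/130.08 ≈ -2.898.
|E| > 1, so demand is elastic at this price.

-2.898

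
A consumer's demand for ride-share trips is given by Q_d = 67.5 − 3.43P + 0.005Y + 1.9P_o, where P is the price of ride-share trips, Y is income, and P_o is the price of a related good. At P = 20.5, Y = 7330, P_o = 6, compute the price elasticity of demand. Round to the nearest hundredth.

-1.55

At the given point, Q_d = 67.5 − 3.43(20.5) + 0.005(7330) + 1.9(6) = 67.5 − 70.315 + 36.65 + 11.4 = 45.235.
∂Q_d/∂P = −3.43, so E_p = (−3.43)·(20.5/45.235) ≈ -1.55.
|E_p| > 1: demand is elastic.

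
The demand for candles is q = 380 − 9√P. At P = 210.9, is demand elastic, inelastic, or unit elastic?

inelastic

At P = 210.9, q = 249.2984.
dq/dP = −9/(2√P) = −9/(2·14.5224).
Point elasticity E = (dq/dP)·(P/q) = -0.3099 × 210.9/249.2984 ≈ -0.262.
|E| ≈ 0.262 < 1, so demand is inelastic.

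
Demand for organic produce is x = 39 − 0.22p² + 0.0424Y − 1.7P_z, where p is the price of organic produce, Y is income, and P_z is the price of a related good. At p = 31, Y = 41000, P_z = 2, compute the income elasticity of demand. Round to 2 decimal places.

1.11

At the given point, x = 39 − 0.22(31)² + 0.0424(41000) − 1.7(2) = 39 − 211.42 + 1738.4 − 3.4 = 1562.58.
∂x/∂Y = +0.0424, so E_I = 0.0424·(41000/1562.58) ≈ 1.11.
E_I > 1: normal good (luxury).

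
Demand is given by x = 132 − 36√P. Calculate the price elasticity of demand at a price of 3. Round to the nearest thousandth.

At P = 3, x = 69.6462.
dx/dP = −36/(2√P) = −36/(2·1.7321).
Point elasticity E = (dx/dP)·(P/x) = -10.3923 × 3/69.6462 ≈ -0.448.
|E| < 1, so demand is inelastic at this price.

-0.448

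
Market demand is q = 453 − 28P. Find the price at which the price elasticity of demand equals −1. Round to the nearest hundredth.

For linear demand q = a − bP, E = −bP/(a − bP). |E| = 1 ⇒ bP = a − bP ⇒ P = a/(2b).
P = 453/(2·28) ≈ 8.09.

8.09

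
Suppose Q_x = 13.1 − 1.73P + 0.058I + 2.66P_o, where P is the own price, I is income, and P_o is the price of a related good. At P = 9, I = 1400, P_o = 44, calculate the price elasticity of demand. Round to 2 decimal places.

-0.08

Evaluating quantity at (P, I, P_o) gives Q_x = 13.1 − 1.73(9) + 0.058(1400) + 2.66(44) = 13.1 − 15.57 + 81.2 + 117.04 = 195.77.
∂Q_x/∂P = −1.73, so E_p = (−1.73)·(9/195.77) ≈ -0.08.
|E_p| < 1: demand is inelastic.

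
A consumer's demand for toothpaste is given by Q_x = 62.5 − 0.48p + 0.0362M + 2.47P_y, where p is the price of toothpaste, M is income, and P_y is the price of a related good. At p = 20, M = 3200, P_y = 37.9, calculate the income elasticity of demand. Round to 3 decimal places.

0.442

At the given point, Q_x = 62.5 − 0.48(20) + 0.0362(3200) + 2.47(37.9) = 62.5 − 9.6 + 115.84 + 93.613 = 262.353.
∂Q_x/∂M = +0.0362, so E_I = 0.0362·(3200/262.353) ≈ 0.442.
E_I ∈ (0,1): normal good (necessity).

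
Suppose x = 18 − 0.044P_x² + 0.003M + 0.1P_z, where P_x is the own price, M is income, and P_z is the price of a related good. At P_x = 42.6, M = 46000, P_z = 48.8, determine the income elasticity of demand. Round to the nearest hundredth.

First evaluate x: 18 − 0.044(42.6)² + 0.003(46000) + 0.1(48.8) = 18 − 79.8494 + 138 + 4.88 = 81.0306.
∂x/∂M = +0.003, so E_I = 0.003·(46000/81.0306) ≈ 1.70.
E_I > 1: normal good (luxury).

1.70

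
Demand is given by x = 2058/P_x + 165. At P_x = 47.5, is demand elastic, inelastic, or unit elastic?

At P_x = 47.5, x = 208.3263.
dx/dP_x = −2058/P_x² = −0.9121.
Point elasticity E = (dx/dP_x)·(P_x/x) = -0.9121 × 47.5/208.3263 ≈ -0.208.
|E| ≈ 0.208 < 1, so demand is inelastic.

inelastic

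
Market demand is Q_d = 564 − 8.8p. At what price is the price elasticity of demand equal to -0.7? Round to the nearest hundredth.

Set −bp/(a − bp) = −0.7 ⇒ bp = 0.7(a − bp) ⇒ bp(1+0.7) = 0.7·a.
p = 0.7·564/(8.8·1.7) ≈ 26.39.

26.39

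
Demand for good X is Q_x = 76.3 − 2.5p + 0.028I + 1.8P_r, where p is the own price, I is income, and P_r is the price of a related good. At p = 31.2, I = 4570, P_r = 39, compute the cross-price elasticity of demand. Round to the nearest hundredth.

0.36

Q_x = 76.3 − 2.5(31.2) + 0.028(4570) + 1.8(39) = 76.3 − 78 + 127.96 + 70.2 = 196.46.
∂Q_x/∂P_r = +1.8, so E_xy = 1.8·(39/196.46) ≈ 0.36.
E_xy > 0: the goods are substitutes.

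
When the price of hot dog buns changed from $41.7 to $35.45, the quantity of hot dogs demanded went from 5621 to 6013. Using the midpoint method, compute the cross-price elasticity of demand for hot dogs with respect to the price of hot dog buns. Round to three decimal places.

-0.416

%ΔQ_x = (6013 − 5621)/[(5621+6013)/2] = 392/5817 ≈ 0.0674.
%ΔP_y = (35.45 − 41.7)/[(41.7+35.45)/2] ≈ -0.1620.
E_xy = 0.0674/-0.1620 ≈ -0.416.
E_xy < 0, so hot dogs and hot dog buns are complements.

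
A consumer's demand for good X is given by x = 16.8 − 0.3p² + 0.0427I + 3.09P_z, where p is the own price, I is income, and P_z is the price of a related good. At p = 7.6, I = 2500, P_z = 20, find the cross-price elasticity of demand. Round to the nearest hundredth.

0.37

x = 16.8 − 0.3(7.6)² + 0.0427(2500) + 3.09(20) = 16.8 − 17.328 + 106.75 + 61.8 = 168.022.
∂x/∂P_z = +3.09, so E_xy = 3.09·(20/168.022) ≈ 0.37.
E_xy > 0: the goods are substitutes.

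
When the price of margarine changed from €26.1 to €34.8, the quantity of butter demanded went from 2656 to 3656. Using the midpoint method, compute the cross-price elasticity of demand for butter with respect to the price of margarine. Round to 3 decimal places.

%ΔQ_x = (3656 − 2656)/[(2656+3656)/2] = 1000/3156 ≈ 0.3169.
%ΔP_y = (34.8 − 26.1)/[(26.1+34.8)/2] ≈ 0.2857.
E_xy = 0.3169/0.2857 ≈ 1.109.
E_xy > 0, so butter and margarine are substitutes.

1.109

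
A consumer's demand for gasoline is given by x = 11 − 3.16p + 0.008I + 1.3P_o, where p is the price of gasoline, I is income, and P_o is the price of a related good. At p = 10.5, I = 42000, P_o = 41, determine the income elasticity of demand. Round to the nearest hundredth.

0.92

At the given point, x = 11 − 3.16(10.5) + 0.008(42000) + 1.3(41) = 11 − 33.18 + 336 + 53.3 = 367.12.
∂x/∂I = +0.008, so E_I = 0.008·(42000/367.12) ≈ 0.92.
E_I ∈ (0,1): normal good (necessity).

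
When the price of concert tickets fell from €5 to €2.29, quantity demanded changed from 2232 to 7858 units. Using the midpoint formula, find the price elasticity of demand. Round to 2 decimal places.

%Δq = (7858 − 2232)/[(2232 + 7858)/2] = 5626/5045 ≈ 1.1152.
%Δp = (2.29 − 5)/[(5 + 2.29)/2] = -2.71/3.645 ≈ -0.7435.
Arc elasticity E = %Δq/%Δp ≈ 1.1152/-0.7435 ≈ -1.50.
|E| > 1: demand is elastic over this range.

-1.50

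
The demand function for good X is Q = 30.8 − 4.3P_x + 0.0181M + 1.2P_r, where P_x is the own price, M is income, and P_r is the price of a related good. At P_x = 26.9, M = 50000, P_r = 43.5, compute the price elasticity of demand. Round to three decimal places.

-0.133

First evaluate Q: 30.8 − 4.3(26.9) + 0.0181(50000) + 1.2(43.5) = 30.8 − 115.67 + 905 + 52.2 = 872.33.
∂Q/∂P_x = −4.3, so E_p = (−4.3)·(26.9/872.33) ≈ -0.133.
|E_p| < 1: demand is inelastic.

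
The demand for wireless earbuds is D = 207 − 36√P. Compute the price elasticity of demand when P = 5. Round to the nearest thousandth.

At P = 5, D = 126.5016.
dD/dP = −36/(2√P) = −36/(2·2.2361).
Point elasticity E = (dD/dP)·(P/D) = -8.0498 × 5/126.5016 ≈ -0.318.
|E| < 1, so demand is inelastic at this price.

-0.318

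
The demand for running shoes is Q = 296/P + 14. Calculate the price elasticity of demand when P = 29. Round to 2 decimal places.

At P = 29, Q = 24.2069.
dQ/dP = −296/P² = −0.352.
Point elasticity E = (dQ/dP)·(P/Q) = -0.352 × 29/24.2069 ≈ -0.42.
|E| < 1, so demand is inelastic at this price.

-0.42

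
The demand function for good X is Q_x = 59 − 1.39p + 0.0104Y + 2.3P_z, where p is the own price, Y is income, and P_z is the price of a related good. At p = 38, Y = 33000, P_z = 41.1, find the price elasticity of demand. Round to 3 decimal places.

First evaluate Q_x: 59 − 1.39(38) + 0.0104(33000) + 2.3(41.1) = 59 − 52.82 + 343.2 + 94.53 = 443.91.
∂Q_x/∂p = −1.39, so E_p = (−1.39)·(38/443.91) ≈ -0.119.
|E_p| < 1: demand is inelastic.

-0.119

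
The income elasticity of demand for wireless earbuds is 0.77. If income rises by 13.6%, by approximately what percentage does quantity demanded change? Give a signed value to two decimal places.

10.47

%ΔQ ≈ E × %ΔI = (0.77) × (13.6%) ≈ 10.47%.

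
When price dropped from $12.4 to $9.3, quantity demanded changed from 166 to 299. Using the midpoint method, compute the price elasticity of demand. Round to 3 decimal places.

-2.002

%ΔQ = (299 − 166)/[(166 + 299)/2] = 133/232.5 ≈ 0.5720.
%Δp = (9.3 − 12.4)/[(12.4 + 9.3)/2] = -3.1/10.85 ≈ -0.2857.
Arc elasticity E = %ΔQ/%Δp ≈ 0.5720/-0.2857 ≈ -2.002.
|E| > 1: demand is elastic over this range.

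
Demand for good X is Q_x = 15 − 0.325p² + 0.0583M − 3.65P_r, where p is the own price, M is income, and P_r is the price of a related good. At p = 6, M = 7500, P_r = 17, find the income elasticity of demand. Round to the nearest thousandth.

1.155

Substituting, Q_x = 15 − 0.325(6)² + 0.0583(7500) − 3.65(17) = 15 − 11.7 + 437.25 − 62.05 = 378.5.
∂Q_x/∂M = +0.0583, so E_I = 0.0583·(7500/378.5) ≈ 1.155.
E_I > 1: normal good (luxury).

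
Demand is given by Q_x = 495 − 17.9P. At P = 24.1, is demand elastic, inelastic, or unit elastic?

elastic

At P = 24.1, Q_x = 63.61.
dQ_x/dP = −17.9.
Point elasticity E = (dQ_x/dP)·(P/Q_x) = -17.9 × 24.1/63.61 ≈ -6.782.
|E| ≈ 6.782 > 1, so demand is elastic.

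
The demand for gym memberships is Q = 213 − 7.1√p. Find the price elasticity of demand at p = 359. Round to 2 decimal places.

At p = 359, Q = 78.4742.
dQ/dp = −7.1/(2√p) = −7.1/(2·18.9473).
Point elasticity E = (dQ/dp)·(p/Q) = -0.1874 × 359/78.4742 ≈ -0.86.
|E| < 1, so demand is inelastic at this price.

-0.86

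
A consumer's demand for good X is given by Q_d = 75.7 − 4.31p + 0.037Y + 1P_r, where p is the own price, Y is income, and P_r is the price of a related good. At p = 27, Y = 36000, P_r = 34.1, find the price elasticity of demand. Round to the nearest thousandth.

Evaluating quantity at (p, Y, P_r) gives Q_d = 75.7 − 4.31(27) + 0.037(36000) + 1(34.1) = 75.7 − 116.37 + 1332 + 34.1 = 1325.43.
∂Q_d/∂p = −4.31, so E_p = (−4.31)·(27/1325.43) ≈ -0.088.
|E_p| < 1: demand is inelastic.

-0.088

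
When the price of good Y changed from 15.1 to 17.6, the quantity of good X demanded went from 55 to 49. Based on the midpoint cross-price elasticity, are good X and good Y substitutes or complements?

%ΔQ_x = (49 − 55)/[(55+49)/2] = -6/52 ≈ -0.1154.
%ΔP_y = (17.6 − 15.1)/[(15.1+17.6)/2] ≈ 0.1529.
E_xy = -0.1154/0.1529 ≈ -0.755.
E_xy < 0, so the goods are complements.

complements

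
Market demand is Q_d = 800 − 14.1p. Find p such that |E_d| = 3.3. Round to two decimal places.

Set −bp/(a − bp) = −3.3 ⇒ bp = 3.3(a − bp) ⇒ bp(1+3.3) = 3.3·a.
p = 3.3·800/(14.1·4.3) ≈ 43.54.

43.54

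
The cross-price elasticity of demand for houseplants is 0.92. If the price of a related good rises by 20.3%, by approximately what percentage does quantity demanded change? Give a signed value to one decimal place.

%ΔQ ≈ E × %ΔP_y = (0.92) × (20.3%) ≈ 18.7%.

18.7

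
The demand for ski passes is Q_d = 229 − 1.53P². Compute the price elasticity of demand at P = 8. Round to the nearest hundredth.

-1.49

At P = 8, Q_d = 131.08.
dQ_d/dP = −2·1.53·P = −24.48.
Point elasticity E = (dQ_d/dP)·(P/Q_d) = -24.48 × 8/131.08 ≈ -1.49.
|E| > 1, so demand is elastic at this price.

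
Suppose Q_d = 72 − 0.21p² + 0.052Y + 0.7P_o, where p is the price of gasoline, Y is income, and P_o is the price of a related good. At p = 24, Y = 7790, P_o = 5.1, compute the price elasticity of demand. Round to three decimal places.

-0.673

At the given point, Q_d = 72 − 0.21(24)² + 0.052(7790) + 0.7(5.1) = 72 − 120.96 + 405.08 + 3.57 = 359.69.
∂Q_d/∂p = −2·0.21·p = -10.08, so E_p = -10.08·(24/359.69) ≈ -0.673.
|E_p| < 1: demand is inelastic.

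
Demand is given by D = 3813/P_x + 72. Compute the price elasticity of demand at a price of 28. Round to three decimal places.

At P_x = 28, D = 208.1786.
dD/dP_x = −3813/P_x² = −4.8635.
Point elasticity E = (dD/dP_x)·(P_x/D) = -4.8635 × 28/208.1786 ≈ -0.654.
|E| < 1, so demand is inelastic at this price.

-0.654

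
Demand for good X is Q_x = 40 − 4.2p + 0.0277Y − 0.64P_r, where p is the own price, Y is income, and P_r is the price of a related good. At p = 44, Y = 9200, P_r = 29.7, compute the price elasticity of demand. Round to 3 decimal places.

-2.030

Q_x = 40 − 4.2(44) + 0.0277(9200) − 0.64(29.7) = 40 − 184.8 + 254.84 − 19.008 = 91.032.
∂Q_x/∂p = −4.2, so E_p = (−4.2)·(44/91.032) ≈ -2.030.
|E_p| > 1: demand is elastic.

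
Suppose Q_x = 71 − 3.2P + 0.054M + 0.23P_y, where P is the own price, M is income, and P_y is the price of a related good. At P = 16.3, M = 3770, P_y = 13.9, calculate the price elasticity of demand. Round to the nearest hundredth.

Evaluating quantity at (P, M, P_y) gives Q_x = 71 − 3.2(16.3) + 0.054(3770) + 0.23(13.9) = 71 − 52.16 + 203.58 + 3.197 = 225.617.
∂Q_x/∂P = −3.2, so E_p = (−3.2)·(16.3/225.617) ≈ -0.23.
|E_p| < 1: demand is inelastic.

-0.23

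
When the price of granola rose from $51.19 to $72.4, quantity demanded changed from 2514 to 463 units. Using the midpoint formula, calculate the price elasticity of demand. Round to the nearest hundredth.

-4.01

%Δq = (463 − 2514)/[(2514 + 463)/2] = -2051/1488.5 ≈ -1.3779.
%Δp = (72.4 − 51.19)/[(51.19 + 72.4)/2] = 21.21/61.795 ≈ 0.3432.
Arc elasticity E = %Δq/%Δp ≈ -1.3779/0.3432 ≈ -4.01.
|E| > 1: demand is elastic over this range.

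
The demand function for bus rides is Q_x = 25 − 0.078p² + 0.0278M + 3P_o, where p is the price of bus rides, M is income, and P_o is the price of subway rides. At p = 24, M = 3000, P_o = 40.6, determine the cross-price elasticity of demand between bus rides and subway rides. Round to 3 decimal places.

Substituting, Q_x = 25 − 0.078(24)² + 0.0278(3000) + 3(40.6) = 25 − 44.928 + 83.4 + 121.8 = 185.272.
∂Q_x/∂P_o = +3, so E_xy = 3·(40.6/185.272) ≈ 0.657.
E_xy > 0: the goods are substitutes.

0.657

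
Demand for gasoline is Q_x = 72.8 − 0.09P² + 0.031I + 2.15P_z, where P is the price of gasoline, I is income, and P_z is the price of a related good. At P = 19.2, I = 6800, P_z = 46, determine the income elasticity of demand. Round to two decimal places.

0.60

Evaluating quantity at (P, I, P_z) gives Q_x = 72.8 − 0.09(19.2)² + 0.031(6800) + 2.15(46) = 72.8 − 33.1776 + 210.8 + 98.9 = 349.3224.
∂Q_x/∂I = +0.031, so E_I = 0.031·(6800/349.3224) ≈ 0.60.
E_I ∈ (0,1): normal good (necessity).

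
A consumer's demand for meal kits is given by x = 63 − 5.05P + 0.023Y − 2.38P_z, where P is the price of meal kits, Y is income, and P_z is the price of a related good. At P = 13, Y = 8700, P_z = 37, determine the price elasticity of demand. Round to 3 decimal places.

-0.600

At the given point, x = 63 − 5.05(13) + 0.023(8700) − 2.38(37) = 63 − 65.65 + 200.1 − 88.06 = 109.39.
∂x/∂P = −5.05, so E_p = (−5.05)·(13/109.39) ≈ -0.600.
|E_p| < 1: demand is inelastic.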